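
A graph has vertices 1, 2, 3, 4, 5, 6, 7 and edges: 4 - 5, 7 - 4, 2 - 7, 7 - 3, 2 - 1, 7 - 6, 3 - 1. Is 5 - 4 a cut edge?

Removing 5 - 4 leaves no path between 5 and 4: the component count goes from 1 to 2. So it is a bridge.

Yes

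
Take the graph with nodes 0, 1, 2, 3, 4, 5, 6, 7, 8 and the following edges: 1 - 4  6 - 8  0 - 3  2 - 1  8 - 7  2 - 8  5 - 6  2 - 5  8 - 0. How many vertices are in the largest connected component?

9

Starting from 0 we can reach 0, 1, 2, 3, 4, 5, 6, 7, 8. That is one component of size 9.
The largest has 9 vertices.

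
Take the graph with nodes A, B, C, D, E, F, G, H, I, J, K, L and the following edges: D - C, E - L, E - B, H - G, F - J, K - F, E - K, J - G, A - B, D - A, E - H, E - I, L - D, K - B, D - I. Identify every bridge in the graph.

C-D

The edges on the cycle E-K-F-J-G-H-E are not bridges since each lies on that cycle.
But removing C - D disconnects C from D — this is a bridge.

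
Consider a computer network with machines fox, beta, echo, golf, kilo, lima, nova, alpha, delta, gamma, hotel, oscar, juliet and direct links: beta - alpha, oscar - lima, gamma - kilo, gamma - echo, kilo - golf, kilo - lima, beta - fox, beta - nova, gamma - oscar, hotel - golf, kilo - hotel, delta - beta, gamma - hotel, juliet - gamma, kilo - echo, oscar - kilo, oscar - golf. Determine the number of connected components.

2

Starting from fox we can reach fox, beta, nova, alpha, delta. That is one component of size 5.
Starting from echo we can reach echo, golf, kilo, lima, gamma, hotel, oscar, juliet. That is one component of size 8.
Total: 2 components.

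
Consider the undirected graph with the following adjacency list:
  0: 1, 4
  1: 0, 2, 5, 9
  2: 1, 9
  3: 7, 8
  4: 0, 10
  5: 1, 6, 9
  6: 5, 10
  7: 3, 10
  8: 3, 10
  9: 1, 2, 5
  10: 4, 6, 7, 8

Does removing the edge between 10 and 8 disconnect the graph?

No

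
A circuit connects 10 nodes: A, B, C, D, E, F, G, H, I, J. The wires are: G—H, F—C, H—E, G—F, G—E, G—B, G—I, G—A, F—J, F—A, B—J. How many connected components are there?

2

D is isolated — a component by itself.
Starting from A we can reach A, B, C, E, F, G, H, I, J. That is one component of size 9.
Total: 2 components.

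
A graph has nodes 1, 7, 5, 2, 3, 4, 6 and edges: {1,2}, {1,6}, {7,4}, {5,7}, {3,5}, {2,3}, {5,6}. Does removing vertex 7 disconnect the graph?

Yes

Deleting 7 raises the number of components from 1 to 2, so 7 is a cut vertex.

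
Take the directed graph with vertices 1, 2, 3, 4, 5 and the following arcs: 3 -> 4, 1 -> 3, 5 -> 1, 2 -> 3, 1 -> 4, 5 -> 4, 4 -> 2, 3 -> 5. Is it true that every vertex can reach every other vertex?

Yes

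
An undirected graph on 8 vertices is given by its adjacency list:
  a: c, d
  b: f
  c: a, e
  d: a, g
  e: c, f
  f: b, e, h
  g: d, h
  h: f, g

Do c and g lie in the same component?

Yes

From c we can reach a, b, c, d, e, f, g, h, which includes g.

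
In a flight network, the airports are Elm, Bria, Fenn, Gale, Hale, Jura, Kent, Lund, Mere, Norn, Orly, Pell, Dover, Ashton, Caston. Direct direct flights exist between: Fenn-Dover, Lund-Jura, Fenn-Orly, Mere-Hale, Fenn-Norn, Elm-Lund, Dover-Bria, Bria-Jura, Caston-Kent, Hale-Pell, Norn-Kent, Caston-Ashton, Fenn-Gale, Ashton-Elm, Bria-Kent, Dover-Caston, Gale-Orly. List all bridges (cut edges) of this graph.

The edges on the cycle Fenn-Gale-Orly-Fenn are not bridges since each lies on that cycle.
But removing Hale-Pell disconnects Hale from Pell; removing Mere-Hale disconnects Mere from Hale — these are bridges.

Hale-Mere, Hale-Pell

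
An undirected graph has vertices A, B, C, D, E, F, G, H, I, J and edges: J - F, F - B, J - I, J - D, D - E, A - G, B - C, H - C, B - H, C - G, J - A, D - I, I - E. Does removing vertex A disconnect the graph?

No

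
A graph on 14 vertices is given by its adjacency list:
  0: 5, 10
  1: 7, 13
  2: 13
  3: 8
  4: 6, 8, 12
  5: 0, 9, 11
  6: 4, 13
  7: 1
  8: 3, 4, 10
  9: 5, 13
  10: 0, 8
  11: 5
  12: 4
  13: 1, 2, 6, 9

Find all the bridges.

1-13, 1-7, 11-5, 12-4, 13-2, 3-8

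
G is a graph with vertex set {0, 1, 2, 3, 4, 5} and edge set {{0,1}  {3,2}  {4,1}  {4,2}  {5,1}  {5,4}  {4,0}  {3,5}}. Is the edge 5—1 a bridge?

No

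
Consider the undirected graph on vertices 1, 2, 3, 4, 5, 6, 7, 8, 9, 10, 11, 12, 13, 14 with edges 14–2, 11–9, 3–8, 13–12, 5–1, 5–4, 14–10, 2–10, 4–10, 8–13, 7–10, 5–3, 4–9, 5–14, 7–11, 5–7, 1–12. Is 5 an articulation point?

Yes

Deleting 5 raises the number of components from 2 to 3, so 5 is a cut vertex.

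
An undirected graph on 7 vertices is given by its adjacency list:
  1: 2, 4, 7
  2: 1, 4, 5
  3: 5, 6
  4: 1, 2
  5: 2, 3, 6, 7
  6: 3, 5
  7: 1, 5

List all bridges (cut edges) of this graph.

none

The edges on the cycle 5-3-6-5 are not bridges since each lies on that cycle.
Every edge lies on some cycle, so there are no bridges.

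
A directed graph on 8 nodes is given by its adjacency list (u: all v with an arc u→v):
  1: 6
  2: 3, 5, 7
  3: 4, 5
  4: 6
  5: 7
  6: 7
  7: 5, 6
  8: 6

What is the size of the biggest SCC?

{5, 6, 7} are all mutually reachable — one SCC of size 3.
{1} is an SCC by itself.
{2} is an SCC by itself.
{3} is an SCC by itself.
{4} is an SCC by itself.
(and 1 more singleton SCC)
The largest has 3 vertices.

3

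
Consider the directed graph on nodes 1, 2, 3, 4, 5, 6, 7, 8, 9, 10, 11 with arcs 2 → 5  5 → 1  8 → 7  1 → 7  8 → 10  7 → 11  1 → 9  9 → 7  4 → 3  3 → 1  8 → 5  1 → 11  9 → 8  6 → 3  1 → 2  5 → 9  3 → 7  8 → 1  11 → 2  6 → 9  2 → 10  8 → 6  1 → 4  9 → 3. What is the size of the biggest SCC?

10

{1, 2, 3, 4, 5, 6, 7, 8, 9, 11} are all mutually reachable — one SCC of size 10.
{10} is an SCC by itself.
The largest has 10 vertices.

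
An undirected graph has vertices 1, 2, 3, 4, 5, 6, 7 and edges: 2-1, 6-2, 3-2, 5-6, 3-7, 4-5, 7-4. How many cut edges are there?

1

The edges on the cycle 3-7-4-5-6-2-3 are not bridges since each lies on that cycle.
But removing 2-1 disconnects 2 from 1 — this is a bridge.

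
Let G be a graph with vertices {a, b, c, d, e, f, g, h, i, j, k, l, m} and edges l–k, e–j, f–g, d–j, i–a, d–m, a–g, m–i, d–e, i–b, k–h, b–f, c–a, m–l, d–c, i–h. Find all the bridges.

The edges on the cycle d-e-j-d are not bridges since each lies on that cycle.
Every edge lies on some cycle, so there are no bridges.

none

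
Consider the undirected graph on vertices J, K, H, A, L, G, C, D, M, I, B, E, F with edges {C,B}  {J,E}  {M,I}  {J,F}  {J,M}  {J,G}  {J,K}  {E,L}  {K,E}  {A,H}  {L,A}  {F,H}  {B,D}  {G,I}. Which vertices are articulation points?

B, J

Removing B increases the component count from 2 to 3, so B is a cut vertex.
Removing J increases the component count from 2 to 3, so J is a cut vertex.
By contrast removing D leaves 2 components; it is not a cut vertex. No other vertex is a cut vertex either.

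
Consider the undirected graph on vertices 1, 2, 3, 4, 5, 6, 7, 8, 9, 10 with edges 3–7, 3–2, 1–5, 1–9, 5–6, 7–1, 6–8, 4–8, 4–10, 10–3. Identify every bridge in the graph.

1-9, 2-3

The edges on the cycle 4-10-3-7-1-5-6-8-4 are not bridges since each lies on that cycle.
But removing 2–3 disconnects 2 from 3; removing 9–1 disconnects 9 from 1 — these are bridges.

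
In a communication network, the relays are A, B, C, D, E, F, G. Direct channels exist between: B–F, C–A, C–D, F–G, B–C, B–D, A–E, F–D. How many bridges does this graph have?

The edges on the cycle B-C-D-B are not bridges since each lies on that cycle.
But removing F–G disconnects F from G; removing A–E disconnects A from E; removing C–A disconnects C from A — these are bridges.
That makes 3 bridges.

3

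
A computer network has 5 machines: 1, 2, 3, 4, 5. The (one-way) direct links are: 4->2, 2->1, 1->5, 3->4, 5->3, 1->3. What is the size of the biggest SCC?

{1, 2, 3, 4, 5} are all mutually reachable — one SCC of size 5.
The largest has 5 vertices.

5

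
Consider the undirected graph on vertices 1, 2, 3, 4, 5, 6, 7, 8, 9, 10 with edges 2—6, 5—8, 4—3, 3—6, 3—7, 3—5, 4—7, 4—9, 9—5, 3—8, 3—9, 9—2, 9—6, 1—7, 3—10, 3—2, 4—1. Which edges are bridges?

10-3

The edges on the cycle 3-9-6-3 are not bridges since each lies on that cycle.
But removing 3—10 disconnects 3 from 10 — this is a bridge.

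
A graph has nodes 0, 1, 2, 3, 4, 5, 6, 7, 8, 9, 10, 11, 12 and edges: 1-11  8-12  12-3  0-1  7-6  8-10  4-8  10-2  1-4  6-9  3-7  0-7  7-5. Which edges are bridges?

The edges on the cycle 0-1-4-8-12-3-7-0 are not bridges since each lies on that cycle.
But removing 6-7 disconnects 6 from 7; removing 6-9 disconnects 6 from 9; removing 10-2 disconnects 10 from 2; removing 7-5 disconnects 7 from 5 — these are bridges.
In total 6 edges are bridges.

1-11, 10-2, 10-8, 5-7, 6-7, 6-9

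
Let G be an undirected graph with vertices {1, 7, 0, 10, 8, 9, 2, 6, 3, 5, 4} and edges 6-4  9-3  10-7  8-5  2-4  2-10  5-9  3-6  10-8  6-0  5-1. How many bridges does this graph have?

3

The edges on the cycle 2-10-8-5-9-3-6-4-2 are not bridges since each lies on that cycle.
But removing 1-5 disconnects 1 from 5; removing 0-6 disconnects 0 from 6; removing 10-7 disconnects 10 from 7 — these are bridges.
That makes 3 bridges.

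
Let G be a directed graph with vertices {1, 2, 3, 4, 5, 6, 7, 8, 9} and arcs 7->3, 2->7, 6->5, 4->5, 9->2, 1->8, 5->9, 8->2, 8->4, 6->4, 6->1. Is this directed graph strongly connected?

There is no directed path from 3 to 1, so the graph is not strongly connected.

No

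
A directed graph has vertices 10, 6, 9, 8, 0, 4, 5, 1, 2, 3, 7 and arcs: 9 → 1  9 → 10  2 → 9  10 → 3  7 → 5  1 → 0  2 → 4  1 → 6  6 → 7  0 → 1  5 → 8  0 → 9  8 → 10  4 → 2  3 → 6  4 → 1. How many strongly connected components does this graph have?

3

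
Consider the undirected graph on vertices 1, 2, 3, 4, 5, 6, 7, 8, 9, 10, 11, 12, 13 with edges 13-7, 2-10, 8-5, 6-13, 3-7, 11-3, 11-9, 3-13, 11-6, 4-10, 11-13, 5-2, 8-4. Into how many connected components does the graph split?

12 is isolated — a component by itself.
1 is isolated — a component by itself.
Starting from 2 we can reach 2, 4, 5, 8, 10. That is one component of size 5.
Starting from 3 we can reach 3, 6, 7, 9, 11, 13. That is one component of size 6.
Total: 4 components.

4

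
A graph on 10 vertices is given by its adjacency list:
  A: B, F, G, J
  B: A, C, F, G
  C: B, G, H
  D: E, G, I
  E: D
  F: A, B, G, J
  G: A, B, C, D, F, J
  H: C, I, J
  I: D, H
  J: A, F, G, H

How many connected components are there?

1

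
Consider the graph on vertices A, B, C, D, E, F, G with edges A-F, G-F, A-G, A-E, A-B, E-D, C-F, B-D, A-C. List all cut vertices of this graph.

A

Removing A increases the component count from 1 to 2, so A is a cut vertex.
By contrast removing D leaves 1 component; it is not a cut vertex. No other vertex is a cut vertex either.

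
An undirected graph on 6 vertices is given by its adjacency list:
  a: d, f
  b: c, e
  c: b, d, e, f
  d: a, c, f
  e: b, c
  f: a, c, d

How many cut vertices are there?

Removing c increases the component count from 1 to 2, so c is a cut vertex.
By contrast removing e leaves 1 component; it is not a cut vertex. No other vertex is a cut vertex either.

1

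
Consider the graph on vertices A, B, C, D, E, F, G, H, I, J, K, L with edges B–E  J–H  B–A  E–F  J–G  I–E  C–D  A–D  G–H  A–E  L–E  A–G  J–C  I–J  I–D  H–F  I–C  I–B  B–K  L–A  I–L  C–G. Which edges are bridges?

B-K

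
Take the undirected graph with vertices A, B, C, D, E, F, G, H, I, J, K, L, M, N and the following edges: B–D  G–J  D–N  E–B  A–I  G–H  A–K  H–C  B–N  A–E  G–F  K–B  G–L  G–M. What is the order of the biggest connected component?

Starting from C we can reach C, F, G, H, J, L, M. That is one component of size 7.
Starting from A we can reach A, B, D, E, I, K, N. That is one component of size 7.
The largest has 7 vertices.

7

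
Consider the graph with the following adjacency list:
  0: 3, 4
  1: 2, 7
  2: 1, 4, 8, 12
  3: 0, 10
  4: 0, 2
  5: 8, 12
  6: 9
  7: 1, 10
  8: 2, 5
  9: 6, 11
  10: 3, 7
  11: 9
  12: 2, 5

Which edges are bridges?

The edges on the cycle 2-4-0-3-10-7-1-2 are not bridges since each lies on that cycle.
But removing 6-9 disconnects 6 from 9; removing 9-11 disconnects 9 from 11 — these are bridges.

11-9, 6-9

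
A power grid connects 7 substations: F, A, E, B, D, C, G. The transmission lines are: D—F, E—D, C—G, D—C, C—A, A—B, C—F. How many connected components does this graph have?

1

Starting from A we can reach A, B, C, D, E, F, G. That is one component of size 7.
Total: 1 component.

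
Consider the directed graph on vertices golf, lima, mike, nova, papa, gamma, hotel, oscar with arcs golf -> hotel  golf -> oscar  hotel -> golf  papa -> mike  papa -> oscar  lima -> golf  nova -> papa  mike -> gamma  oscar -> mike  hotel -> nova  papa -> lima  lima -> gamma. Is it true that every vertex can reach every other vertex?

There is no directed path from oscar to golf, so the graph is not strongly connected.

No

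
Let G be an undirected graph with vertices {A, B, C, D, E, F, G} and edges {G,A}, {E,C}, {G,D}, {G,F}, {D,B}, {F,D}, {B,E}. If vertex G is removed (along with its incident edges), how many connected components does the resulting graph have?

2

With G gone, the remaining components are: {A}; {B, C, D, E, F}.
That is 2 components.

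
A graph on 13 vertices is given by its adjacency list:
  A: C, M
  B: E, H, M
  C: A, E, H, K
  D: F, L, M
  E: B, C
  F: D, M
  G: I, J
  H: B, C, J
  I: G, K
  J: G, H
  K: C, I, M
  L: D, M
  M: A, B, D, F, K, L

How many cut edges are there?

The edges on the cycle M-A-C-E-B-M are not bridges since each lies on that cycle.
Every edge lies on some cycle, so there are no bridges.

0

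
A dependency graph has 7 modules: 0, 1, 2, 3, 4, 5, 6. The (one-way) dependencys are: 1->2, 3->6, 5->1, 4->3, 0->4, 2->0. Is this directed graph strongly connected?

No

There is no directed path from 2 to 1, so the graph is not strongly connected.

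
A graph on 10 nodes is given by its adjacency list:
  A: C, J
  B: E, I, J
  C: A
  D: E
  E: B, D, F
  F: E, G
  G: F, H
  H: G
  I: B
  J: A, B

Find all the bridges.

A-C, A-J, B-E, B-I, B-J, D-E, E-F, F-G, G-H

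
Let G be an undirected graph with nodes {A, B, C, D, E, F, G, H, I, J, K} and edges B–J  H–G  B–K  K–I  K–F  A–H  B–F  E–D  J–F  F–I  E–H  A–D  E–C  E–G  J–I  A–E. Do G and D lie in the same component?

From G we can reach A, C, D, E, G, H, which includes D.

Yes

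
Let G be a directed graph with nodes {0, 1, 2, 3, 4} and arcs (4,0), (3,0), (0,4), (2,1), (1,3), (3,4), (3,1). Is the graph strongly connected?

There is no directed path from 3 to 2, so the graph is not strongly connected.

No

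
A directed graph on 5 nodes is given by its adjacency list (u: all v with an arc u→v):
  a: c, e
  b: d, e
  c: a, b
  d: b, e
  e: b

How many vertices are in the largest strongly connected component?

{b, d, e} are all mutually reachable — one SCC of size 3.
{a, c} are all mutually reachable — one SCC of size 2.
The largest has 3 vertices.

3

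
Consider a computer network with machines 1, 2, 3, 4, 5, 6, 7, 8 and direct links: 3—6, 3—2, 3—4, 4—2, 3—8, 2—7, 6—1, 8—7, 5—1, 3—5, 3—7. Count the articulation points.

Removing 3 increases the component count from 1 to 2, so 3 is a cut vertex.
By contrast removing 8 leaves 1 component; it is not a cut vertex. No other vertex is a cut vertex either.

1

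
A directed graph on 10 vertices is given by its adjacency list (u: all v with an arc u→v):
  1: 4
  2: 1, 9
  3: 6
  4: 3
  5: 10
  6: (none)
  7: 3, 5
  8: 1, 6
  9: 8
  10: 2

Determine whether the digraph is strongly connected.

There is no directed path from 2 to 10, so the graph is not strongly connected.

No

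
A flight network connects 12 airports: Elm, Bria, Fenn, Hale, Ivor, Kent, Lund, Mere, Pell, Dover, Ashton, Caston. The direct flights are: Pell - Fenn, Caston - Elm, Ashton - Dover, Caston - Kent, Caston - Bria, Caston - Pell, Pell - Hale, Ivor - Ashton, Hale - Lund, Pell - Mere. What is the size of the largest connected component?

Starting from Ivor we can reach Ivor, Dover, Ashton. That is one component of size 3.
Starting from Elm we can reach Elm, Bria, Fenn, Hale, Kent, Lund, Mere, Pell, Caston. That is one component of size 9.
The largest has 9 vertices.

9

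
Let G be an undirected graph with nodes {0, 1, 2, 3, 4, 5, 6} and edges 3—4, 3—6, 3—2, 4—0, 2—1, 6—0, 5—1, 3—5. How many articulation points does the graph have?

Removing 3 increases the component count from 1 to 2, so 3 is a cut vertex.
By contrast removing 4 leaves 1 component; it is not a cut vertex. No other vertex is a cut vertex either.

1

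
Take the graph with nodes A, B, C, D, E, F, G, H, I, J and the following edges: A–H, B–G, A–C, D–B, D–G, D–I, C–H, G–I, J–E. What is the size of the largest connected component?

F is isolated — a component by itself.
Starting from E we can reach E, J. That is one component of size 2.
Starting from A we can reach A, C, H. That is one component of size 3.
Starting from B we can reach B, D, G, I. That is one component of size 4.
The largest has 4 vertices.

4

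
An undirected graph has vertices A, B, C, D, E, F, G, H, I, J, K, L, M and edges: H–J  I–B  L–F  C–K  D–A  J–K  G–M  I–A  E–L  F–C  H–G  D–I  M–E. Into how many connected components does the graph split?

2

Starting from A we can reach A, B, D, I. That is one component of size 4.
Starting from C we can reach C, E, F, G, H, J, K, L, M. That is one component of size 9.
Total: 2 components.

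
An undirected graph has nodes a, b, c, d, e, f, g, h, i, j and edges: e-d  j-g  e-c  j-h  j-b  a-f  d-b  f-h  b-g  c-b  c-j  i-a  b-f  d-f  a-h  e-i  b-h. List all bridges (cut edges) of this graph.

none

The edges on the cycle c-j-g-b-c are not bridges since each lies on that cycle.
Every edge lies on some cycle, so there are no bridges.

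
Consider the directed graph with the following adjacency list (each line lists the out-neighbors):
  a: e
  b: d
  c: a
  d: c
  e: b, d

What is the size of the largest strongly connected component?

5

{a, b, c, d, e} are all mutually reachable — one SCC of size 5.
The largest has 5 vertices.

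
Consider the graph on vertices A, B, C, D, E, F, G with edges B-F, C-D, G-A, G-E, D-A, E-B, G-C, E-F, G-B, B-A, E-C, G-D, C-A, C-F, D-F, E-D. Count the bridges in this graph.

The edges on the cycle E-B-F-E are not bridges since each lies on that cycle.
Every edge lies on some cycle, so there are no bridges.

0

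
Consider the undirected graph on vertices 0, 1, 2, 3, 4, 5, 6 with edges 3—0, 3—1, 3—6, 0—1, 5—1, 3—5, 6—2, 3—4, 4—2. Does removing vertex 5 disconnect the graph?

No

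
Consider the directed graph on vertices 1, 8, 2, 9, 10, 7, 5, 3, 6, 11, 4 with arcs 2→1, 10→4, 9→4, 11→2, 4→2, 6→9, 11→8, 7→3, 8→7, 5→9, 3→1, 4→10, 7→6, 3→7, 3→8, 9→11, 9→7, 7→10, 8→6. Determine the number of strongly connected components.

5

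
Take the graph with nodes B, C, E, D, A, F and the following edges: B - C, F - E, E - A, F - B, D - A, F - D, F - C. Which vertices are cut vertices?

Removing F increases the component count from 1 to 2, so F is a cut vertex.
By contrast removing B leaves 1 component; it is not a cut vertex. No other vertex is a cut vertex either.

F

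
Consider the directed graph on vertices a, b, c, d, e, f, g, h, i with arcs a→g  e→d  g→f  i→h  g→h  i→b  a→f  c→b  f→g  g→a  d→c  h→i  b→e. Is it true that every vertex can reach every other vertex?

There is no directed path from i to f, so the graph is not strongly connected.

No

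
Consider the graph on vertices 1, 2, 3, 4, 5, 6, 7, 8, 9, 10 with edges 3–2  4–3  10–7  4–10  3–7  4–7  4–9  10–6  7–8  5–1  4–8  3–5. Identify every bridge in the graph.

1-5, 10-6, 2-3, 3-5, 4-9

The edges on the cycle 4-10-7-3-4 are not bridges since each lies on that cycle.
But removing 5–3 disconnects 5 from 3; removing 5–1 disconnects 5 from 1; removing 2–3 disconnects 2 from 3; removing 10–6 disconnects 10 from 6 — these are bridges.
In total 5 edges are bridges.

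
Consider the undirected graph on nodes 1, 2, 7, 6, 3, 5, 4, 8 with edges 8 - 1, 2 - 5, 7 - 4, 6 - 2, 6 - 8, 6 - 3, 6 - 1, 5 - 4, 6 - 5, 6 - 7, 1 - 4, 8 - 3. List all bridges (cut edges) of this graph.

The edges on the cycle 6-2-5-6 are not bridges since each lies on that cycle.
Every edge lies on some cycle, so there are no bridges.

none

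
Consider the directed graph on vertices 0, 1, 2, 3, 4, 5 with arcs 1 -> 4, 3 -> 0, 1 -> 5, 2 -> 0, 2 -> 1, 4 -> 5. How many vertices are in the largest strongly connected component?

1

{0} is an SCC by itself.
{5} is an SCC by itself.
{1} is an SCC by itself.
{4} is an SCC by itself.
{2} is an SCC by itself.
(and 1 more singleton SCC)
The largest has 1 vertex.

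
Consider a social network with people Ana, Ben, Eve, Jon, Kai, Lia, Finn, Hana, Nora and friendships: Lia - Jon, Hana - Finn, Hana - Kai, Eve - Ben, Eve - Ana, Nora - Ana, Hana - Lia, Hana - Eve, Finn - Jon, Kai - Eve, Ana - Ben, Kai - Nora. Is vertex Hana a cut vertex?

Deleting Hana raises the number of components from 1 to 2, so Hana is a cut vertex.

Yes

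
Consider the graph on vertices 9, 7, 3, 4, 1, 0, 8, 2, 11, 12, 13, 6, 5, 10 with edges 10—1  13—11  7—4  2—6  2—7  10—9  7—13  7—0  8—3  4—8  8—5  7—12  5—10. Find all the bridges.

0-7, 1-10, 10-5, 10-9, 11-13, 12-7, 13-7, 2-6, 2-7, 3-8, 4-7, 4-8, 5-8

removing 5—10 disconnects 5 from 10; removing 4—7 disconnects 4 from 7; removing 4—8 disconnects 4 from 8; removing 2—7 disconnects 2 from 7 — these are bridges.
In total 13 edges are bridges.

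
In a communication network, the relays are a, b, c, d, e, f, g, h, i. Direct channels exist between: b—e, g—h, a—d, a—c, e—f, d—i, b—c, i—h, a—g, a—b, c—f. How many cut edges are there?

0

The edges on the cycle a-d-i-h-g-a are not bridges since each lies on that cycle.
Every edge lies on some cycle, so there are no bridges.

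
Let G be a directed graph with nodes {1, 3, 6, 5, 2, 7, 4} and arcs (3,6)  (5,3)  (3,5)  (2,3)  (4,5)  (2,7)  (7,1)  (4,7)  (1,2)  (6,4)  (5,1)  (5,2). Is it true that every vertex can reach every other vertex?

From 2 we can reach every vertex (1, 2, 3, 4, 5, 6, 7), and every vertex can reach 2 (1, 2, 3, 4, 5, 6, 7). So the whole graph is one strongly connected component.

Yes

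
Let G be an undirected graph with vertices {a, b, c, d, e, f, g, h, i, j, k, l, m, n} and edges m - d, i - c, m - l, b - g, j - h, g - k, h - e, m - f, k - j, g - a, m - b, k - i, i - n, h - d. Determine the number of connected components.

Starting from a we can reach a, b, c, d, e, f, g, h, i, j, k, l, m, n. That is one component of size 14.
Total: 1 component.

1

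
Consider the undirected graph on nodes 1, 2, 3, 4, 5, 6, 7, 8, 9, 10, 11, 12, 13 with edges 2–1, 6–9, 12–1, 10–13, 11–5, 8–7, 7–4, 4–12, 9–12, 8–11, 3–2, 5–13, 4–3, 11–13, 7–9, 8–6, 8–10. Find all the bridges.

none

The edges on the cycle 4-3-2-1-12-4 are not bridges since each lies on that cycle.
Every edge lies on some cycle, so there are no bridges.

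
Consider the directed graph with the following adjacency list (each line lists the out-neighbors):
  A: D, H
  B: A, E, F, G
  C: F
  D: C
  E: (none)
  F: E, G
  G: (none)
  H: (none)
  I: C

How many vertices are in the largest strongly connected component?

1

{D} is an SCC by itself.
{E} is an SCC by itself.
{G} is an SCC by itself.
{C} is an SCC by itself.
{A} is an SCC by itself.
(and 4 more singleton SCCs)
The largest has 1 vertex.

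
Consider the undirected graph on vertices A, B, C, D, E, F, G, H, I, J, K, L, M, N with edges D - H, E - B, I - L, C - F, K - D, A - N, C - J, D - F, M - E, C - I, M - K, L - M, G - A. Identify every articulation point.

A, C, D, E, M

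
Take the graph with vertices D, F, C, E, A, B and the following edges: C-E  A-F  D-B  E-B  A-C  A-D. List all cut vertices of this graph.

A

Removing A increases the component count from 1 to 2, so A is a cut vertex.
By contrast removing C leaves 1 component; it is not a cut vertex. No other vertex is a cut vertex either.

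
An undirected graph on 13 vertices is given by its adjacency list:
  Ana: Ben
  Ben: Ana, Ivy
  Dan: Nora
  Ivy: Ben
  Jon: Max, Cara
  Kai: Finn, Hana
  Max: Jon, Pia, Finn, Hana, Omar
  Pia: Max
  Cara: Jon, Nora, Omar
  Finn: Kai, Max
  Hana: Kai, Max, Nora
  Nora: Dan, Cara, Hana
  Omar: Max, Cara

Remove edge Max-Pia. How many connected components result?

3

Before removal there are 2 components.
Max-Pia is a bridge — removing it separates Max's side from Pia's side.
After removal: 3 components.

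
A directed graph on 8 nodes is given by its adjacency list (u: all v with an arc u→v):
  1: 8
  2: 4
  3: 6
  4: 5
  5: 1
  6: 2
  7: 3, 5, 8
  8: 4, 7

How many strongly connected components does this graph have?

{1, 2, 3, 4, 5, 6, 7, 8} are all mutually reachable — one SCC of size 8.
That gives 1 strongly connected component.

1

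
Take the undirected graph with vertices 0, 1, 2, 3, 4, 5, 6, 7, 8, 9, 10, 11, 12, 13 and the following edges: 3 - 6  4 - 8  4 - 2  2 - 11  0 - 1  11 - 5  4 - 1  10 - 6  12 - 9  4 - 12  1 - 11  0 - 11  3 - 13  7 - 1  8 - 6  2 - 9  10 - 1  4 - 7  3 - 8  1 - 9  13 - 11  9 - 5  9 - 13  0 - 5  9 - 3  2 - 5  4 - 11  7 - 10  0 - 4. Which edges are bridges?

The edges on the cycle 4-2-9-3-8-6-10-7-4 are not bridges since each lies on that cycle.
Every edge lies on some cycle, so there are no bridges.

none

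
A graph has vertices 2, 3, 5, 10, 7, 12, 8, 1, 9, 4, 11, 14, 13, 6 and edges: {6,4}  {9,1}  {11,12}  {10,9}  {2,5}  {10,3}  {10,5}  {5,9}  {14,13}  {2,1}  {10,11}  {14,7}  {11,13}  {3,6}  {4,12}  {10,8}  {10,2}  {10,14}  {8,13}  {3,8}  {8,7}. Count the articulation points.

1

Removing 10 increases the component count from 1 to 2, so 10 is a cut vertex.
By contrast removing 3 leaves 1 component; it is not a cut vertex. No other vertex is a cut vertex either.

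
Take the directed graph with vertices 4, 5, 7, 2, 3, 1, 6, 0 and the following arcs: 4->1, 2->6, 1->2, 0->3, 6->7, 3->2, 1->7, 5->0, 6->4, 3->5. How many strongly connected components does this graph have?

3

{1, 2, 4, 6} are all mutually reachable — one SCC of size 4.
{0, 3, 5} are all mutually reachable — one SCC of size 3.
{7} is an SCC by itself.
That gives 3 strongly connected components.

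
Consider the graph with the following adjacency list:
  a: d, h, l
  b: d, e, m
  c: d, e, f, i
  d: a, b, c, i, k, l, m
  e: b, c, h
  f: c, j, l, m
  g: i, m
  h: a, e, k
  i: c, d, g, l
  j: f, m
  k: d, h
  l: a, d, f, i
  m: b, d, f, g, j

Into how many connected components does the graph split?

1

Starting from a we can reach a, b, c, d, e, f, g, h, i, j, k, l, m. That is one component of size 13.
Total: 1 component.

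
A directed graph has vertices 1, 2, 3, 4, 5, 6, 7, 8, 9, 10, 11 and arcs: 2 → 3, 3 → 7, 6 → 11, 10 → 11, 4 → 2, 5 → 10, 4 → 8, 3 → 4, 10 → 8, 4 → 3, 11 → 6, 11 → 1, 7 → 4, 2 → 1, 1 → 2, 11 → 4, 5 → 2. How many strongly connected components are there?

6

{1, 2, 3, 4, 7} are all mutually reachable — one SCC of size 5.
{6, 11} are all mutually reachable — one SCC of size 2.
{5} is an SCC by itself.
{9} is an SCC by itself.
{10} is an SCC by itself.
(and 1 more singleton SCC)
That gives 6 strongly connected components.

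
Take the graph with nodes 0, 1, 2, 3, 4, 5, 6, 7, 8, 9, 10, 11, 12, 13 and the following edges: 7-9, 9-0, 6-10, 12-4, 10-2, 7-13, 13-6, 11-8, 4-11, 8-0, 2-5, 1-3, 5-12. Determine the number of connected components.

2

Starting from 1 we can reach 1, 3. That is one component of size 2.
Starting from 0 we can reach 0, 2, 4, 5, 6, 7, 8, 9, 10, 11, 12, 13. That is one component of size 12.
Total: 2 components.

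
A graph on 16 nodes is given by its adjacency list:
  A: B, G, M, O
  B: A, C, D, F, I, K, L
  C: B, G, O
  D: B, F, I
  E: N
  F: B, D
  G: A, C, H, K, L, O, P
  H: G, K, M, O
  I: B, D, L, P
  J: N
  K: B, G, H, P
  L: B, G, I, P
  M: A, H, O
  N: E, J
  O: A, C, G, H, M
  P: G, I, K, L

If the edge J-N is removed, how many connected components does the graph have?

Before removal there are 2 components.
J-N is a bridge — removing it separates J's side from N's side.
After removal: 3 components.

3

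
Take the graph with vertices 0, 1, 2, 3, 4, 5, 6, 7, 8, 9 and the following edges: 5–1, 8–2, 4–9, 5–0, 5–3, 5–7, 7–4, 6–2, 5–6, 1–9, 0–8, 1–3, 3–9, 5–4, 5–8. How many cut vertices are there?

1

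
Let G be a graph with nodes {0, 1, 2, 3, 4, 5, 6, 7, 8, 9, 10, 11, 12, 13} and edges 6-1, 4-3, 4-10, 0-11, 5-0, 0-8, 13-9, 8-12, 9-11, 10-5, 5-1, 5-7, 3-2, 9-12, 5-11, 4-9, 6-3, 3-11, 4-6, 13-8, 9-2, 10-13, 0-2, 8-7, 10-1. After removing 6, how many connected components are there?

With 6 gone, the remaining components are: {0, 1, 2, 3, 4, 5, 7, 8, 9, 10, 11, 12, 13}.
That is 1 component.

1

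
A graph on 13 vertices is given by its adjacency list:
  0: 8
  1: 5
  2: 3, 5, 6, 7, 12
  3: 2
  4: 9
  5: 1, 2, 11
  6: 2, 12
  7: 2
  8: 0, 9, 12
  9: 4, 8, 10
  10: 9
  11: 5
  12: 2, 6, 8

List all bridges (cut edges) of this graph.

The edges on the cycle 12-2-6-12 are not bridges since each lies on that cycle.
But removing 9-4 disconnects 9 from 4; removing 0-8 disconnects 0 from 8; removing 1-5 disconnects 1 from 5; removing 9-8 disconnects 9 from 8 — these are bridges.
In total 10 edges are bridges.

0-8, 1-5, 10-9, 11-5, 12-8, 2-3, 2-5, 2-7, 4-9, 8-9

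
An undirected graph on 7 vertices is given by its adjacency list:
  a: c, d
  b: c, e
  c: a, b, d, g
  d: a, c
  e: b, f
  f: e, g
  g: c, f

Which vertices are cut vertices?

c

Removing c increases the component count from 1 to 2, so c is a cut vertex.
By contrast removing a leaves 1 component; it is not a cut vertex. No other vertex is a cut vertex either.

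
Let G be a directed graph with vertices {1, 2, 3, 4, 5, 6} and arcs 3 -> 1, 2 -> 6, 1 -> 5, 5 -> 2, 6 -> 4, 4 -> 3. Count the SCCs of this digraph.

1

{1, 2, 3, 4, 5, 6} are all mutually reachable — one SCC of size 6.
That gives 1 strongly connected component.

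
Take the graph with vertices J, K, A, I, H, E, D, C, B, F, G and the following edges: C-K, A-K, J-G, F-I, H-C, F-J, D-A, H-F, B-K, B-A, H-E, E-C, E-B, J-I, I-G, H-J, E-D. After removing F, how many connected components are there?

1

With F gone, the remaining components are: {A, B, C, D, E, G, H, I, J, K}.
That is 1 component.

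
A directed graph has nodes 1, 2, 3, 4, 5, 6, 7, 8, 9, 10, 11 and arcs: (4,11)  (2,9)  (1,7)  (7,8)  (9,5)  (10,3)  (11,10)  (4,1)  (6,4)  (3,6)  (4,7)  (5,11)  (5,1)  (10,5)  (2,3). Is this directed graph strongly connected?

There is no directed path from 10 to 2, so the graph is not strongly connected.

No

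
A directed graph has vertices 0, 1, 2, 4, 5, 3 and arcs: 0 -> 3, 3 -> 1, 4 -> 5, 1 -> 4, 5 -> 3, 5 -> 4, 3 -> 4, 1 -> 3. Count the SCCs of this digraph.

{1, 3, 4, 5} are all mutually reachable — one SCC of size 4.
{0} is an SCC by itself.
{2} is an SCC by itself.
That gives 3 strongly connected components.

3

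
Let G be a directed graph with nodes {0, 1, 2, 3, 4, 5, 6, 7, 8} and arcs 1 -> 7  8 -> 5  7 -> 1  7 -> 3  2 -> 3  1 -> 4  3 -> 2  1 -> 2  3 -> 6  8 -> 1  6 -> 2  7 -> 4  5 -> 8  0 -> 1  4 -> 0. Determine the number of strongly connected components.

{0, 1, 4, 7} are all mutually reachable — one SCC of size 4.
{2, 3, 6} are all mutually reachable — one SCC of size 3.
{5, 8} are all mutually reachable — one SCC of size 2.
That gives 3 strongly connected components.

3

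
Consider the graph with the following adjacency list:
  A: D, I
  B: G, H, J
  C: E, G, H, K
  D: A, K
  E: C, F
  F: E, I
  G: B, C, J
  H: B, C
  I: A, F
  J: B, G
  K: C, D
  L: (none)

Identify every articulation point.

Removing C increases the component count from 2 to 3, so C is a cut vertex.
By contrast removing D leaves 2 components; it is not a cut vertex. No other vertex is a cut vertex either.

C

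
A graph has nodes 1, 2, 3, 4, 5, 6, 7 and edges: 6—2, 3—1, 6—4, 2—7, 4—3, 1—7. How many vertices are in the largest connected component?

6

5 is isolated — a component by itself.
Starting from 1 we can reach 1, 2, 3, 4, 6, 7. That is one component of size 6.
The largest has 6 vertices.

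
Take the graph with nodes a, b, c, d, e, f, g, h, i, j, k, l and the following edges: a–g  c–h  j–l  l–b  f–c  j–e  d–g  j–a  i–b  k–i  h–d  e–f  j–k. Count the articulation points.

1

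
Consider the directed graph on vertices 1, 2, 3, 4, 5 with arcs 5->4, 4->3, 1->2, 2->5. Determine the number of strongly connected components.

{1} is an SCC by itself.
{4} is an SCC by itself.
{3} is an SCC by itself.
{2} is an SCC by itself.
{5} is an SCC by itself.
That gives 5 strongly connected components.

5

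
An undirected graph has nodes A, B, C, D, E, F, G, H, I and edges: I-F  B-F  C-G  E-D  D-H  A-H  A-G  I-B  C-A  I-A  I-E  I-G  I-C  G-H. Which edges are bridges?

none

The edges on the cycle I-B-F-I are not bridges since each lies on that cycle.
Every edge lies on some cycle, so there are no bridges.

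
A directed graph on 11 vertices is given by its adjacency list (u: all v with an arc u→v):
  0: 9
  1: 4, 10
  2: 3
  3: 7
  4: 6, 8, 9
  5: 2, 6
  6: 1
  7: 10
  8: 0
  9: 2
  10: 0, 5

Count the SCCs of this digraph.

{0, 1, 2, 3, 4, 5, 6, 7, 8, 9, 10} are all mutually reachable — one SCC of size 11.
That gives 1 strongly connected component.

1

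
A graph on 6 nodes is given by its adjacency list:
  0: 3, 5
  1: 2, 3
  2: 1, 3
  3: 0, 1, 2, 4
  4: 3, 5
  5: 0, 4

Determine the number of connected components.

Starting from 0 we can reach 0, 1, 2, 3, 4, 5. That is one component of size 6.
Total: 1 component.

1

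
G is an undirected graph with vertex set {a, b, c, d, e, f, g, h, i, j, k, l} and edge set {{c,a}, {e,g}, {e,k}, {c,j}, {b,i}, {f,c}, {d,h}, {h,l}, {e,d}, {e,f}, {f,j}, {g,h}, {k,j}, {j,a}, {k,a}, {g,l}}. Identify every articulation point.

Removing e increases the component count from 2 to 3, so e is a cut vertex.
By contrast removing j leaves 2 components; it is not a cut vertex. No other vertex is a cut vertex either.

e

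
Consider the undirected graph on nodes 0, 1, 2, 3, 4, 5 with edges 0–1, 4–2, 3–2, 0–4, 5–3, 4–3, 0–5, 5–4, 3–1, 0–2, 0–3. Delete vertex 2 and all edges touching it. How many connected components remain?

1

With 2 gone, the remaining components are: {0, 1, 3, 4, 5}.
That is 1 component.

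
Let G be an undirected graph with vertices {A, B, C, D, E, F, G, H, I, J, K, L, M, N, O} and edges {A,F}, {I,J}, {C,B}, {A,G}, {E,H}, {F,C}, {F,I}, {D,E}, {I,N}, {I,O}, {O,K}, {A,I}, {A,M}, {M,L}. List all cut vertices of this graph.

Removing A increases the component count from 2 to 4, so A is a cut vertex.
Removing C increases the component count from 2 to 3, so C is a cut vertex.
Removing E increases the component count from 2 to 3, so E is a cut vertex.
Likewise F, I, M, O are cut vertices.
By contrast removing D leaves 2 components; it is not a cut vertex. No other vertex is a cut vertex either.

A, C, E, F, I, M, O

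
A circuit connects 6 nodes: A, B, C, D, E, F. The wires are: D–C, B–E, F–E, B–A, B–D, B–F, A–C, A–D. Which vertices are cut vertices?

B

Removing B increases the component count from 1 to 2, so B is a cut vertex.
By contrast removing C leaves 1 component; it is not a cut vertex. No other vertex is a cut vertex either.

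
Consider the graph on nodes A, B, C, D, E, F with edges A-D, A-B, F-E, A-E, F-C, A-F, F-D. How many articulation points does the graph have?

2

Removing A increases the component count from 1 to 2, so A is a cut vertex.
Removing F increases the component count from 1 to 2, so F is a cut vertex.
By contrast removing C leaves 1 component; it is not a cut vertex. No other vertex is a cut vertex either.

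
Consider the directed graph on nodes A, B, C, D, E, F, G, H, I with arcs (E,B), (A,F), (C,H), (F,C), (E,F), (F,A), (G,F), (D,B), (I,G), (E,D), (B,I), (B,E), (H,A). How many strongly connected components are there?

4

{A, C, F, H} are all mutually reachable — one SCC of size 4.
{B, D, E} are all mutually reachable — one SCC of size 3.
{I} is an SCC by itself.
{G} is an SCC by itself.
That gives 4 strongly connected components.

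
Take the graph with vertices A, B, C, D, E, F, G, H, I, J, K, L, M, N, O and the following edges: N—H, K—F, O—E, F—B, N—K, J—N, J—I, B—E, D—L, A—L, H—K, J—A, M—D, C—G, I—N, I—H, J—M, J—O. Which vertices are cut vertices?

Removing J increases the component count from 2 to 3, so J is a cut vertex.
By contrast removing G leaves 2 components; it is not a cut vertex. No other vertex is a cut vertex either.

J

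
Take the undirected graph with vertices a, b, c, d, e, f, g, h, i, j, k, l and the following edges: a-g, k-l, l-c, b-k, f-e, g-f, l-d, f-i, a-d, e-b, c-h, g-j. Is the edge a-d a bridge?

After removing a-d, the path a-g-f-e-b-k-l-d still connects them, so the edge is not a bridge.

No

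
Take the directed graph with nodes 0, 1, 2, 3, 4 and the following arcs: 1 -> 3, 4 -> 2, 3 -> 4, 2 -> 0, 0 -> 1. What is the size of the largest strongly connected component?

5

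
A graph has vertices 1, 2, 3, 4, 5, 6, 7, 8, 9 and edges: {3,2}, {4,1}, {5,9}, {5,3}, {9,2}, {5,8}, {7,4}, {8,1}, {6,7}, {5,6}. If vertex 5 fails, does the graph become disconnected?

Deleting 5 raises the number of components from 1 to 2, so 5 is a cut vertex.

Yes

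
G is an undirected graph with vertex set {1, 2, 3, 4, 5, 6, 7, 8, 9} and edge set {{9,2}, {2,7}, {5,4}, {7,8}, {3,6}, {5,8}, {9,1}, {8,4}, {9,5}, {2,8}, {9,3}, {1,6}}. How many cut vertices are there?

1

Removing 9 increases the component count from 1 to 2, so 9 is a cut vertex.
By contrast removing 5 leaves 1 component; it is not a cut vertex. No other vertex is a cut vertex either.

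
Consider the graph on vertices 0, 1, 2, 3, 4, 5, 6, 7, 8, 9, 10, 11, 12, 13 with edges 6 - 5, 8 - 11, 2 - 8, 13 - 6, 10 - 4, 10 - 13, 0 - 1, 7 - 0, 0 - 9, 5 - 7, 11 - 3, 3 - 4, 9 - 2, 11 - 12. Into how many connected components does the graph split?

1

Starting from 0 we can reach 0, 1, 2, 3, 4, 5, 6, 7, 8, 9, 10, 11, 12, 13. That is one component of size 14.
Total: 1 component.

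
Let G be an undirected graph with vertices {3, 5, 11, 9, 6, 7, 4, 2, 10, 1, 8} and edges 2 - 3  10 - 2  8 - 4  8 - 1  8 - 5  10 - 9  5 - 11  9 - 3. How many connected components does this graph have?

6 is isolated — a component by itself.
7 is isolated — a component by itself.
Starting from 2 we can reach 2, 3, 9, 10. That is one component of size 4.
Starting from 1 we can reach 1, 4, 5, 8, 11. That is one component of size 5.
Total: 4 components.

4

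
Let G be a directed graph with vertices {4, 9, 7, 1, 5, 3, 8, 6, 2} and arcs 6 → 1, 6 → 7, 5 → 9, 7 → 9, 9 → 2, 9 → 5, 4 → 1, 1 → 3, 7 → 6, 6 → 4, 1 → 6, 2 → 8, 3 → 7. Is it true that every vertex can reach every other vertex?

No

There is no directed path from 2 to 5, so the graph is not strongly connected.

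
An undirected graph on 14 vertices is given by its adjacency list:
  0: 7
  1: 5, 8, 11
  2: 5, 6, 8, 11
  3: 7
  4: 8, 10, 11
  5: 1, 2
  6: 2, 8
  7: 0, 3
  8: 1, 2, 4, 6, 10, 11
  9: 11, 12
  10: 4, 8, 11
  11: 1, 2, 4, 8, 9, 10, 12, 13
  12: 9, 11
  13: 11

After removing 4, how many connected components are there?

2

With 4 gone, the remaining components are: {0, 3, 7}; {1, 2, 5, 6, 8, 9, 10, 11, 12, 13}.
That is 2 components.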